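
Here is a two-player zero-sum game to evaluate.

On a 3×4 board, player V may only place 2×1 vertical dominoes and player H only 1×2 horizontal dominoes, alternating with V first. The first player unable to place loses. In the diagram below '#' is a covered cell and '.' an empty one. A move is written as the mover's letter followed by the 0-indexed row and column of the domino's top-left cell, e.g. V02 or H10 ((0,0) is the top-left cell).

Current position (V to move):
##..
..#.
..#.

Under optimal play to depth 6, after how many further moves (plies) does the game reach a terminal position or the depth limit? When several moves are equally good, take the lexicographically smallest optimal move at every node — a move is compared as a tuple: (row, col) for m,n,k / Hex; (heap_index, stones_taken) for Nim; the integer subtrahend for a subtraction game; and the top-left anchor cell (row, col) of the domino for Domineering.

PV length from [##../..#./..#.]: 3 plies

ply 1, V at ##../..#./..#. | V03=-1→##.#/..##/..#.; V10=+1→##../#.#./#.#.*; V11=+1→##../.##./.##.; V13=-1→##../..##/..##
ply 2, H at ##../#.#./#.#. | H02=-1→####/#.#./#.#.*
ply 3, V at ####/#.#./#.#. | V11=+1→####/###./###.*; V13=+1→####/#.##/#.##
ply 4: ####/###./###. is terminal -1 (H); from ##../..#./..#. depth 6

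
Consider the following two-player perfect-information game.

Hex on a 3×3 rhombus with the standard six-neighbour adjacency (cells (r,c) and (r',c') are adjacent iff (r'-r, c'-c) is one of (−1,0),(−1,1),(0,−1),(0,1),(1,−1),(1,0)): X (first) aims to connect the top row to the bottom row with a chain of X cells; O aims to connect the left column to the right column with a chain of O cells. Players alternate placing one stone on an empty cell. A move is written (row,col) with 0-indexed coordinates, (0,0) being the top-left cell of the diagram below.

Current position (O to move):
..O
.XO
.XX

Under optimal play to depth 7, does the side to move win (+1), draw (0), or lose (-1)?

p1 O@[..O/.XO/.XX]: (0,0)[O.O/.XO/.XX]-1 (0,1)[.OO/.XO/.XX]+1* (1,0)[..O/OXO/.XX]-1 (2,0)[..O/.XO/OXX]-1
p2 X@[.OO/.XO/.XX]: (0,0)[XOO/.XO/.XX]-1* (1,0)[.OO/XXO/.XX]-1 (2,0)[.OO/.XO/XXX]-1
p3 O@[XOO/.XO/.XX]: (1,0)[XOO/OXO/.XX]+1* (2,0)[XOO/.XO/OXX]-1
p4 X@[XOO/OXO/.XX] terminal -1; root [..O/.XO/.XX] d7

value(..O/.XO/.XX, O) = +1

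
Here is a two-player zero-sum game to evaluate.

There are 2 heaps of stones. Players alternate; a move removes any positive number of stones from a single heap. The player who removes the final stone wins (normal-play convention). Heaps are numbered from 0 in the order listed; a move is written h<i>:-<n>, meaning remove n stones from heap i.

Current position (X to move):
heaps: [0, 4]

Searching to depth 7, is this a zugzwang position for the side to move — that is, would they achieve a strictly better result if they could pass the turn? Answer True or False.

zugzwang((0,4), X) = False

p1 X@[(0,4)]: h1:-1[(0,3)]-1 h1:-2[(0,2)]-1 h1:-3[(0,1)]-1 h1:-4[(0,0)]+1*
p2 O@[(0,0)] terminal -1; root [(0,4)] d7
if X skipped the turn, O would face:
~ p1 O@[(0,4)]: h1:-1[(0,3)]-1 h1:-2[(0,2)]-1 h1:-3[(0,1)]-1 h1:-4[(0,0)]+1*
~ p2 X@[(0,0)] terminal -1; root [(0,4)] d7
compare (X): move=+1 vs pass=-1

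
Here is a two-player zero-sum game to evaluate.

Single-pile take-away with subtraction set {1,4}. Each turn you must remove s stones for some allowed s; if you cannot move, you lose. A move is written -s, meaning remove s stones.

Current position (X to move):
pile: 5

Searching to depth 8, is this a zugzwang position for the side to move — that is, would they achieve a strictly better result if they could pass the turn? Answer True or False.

ply 1, X at 5 | -1=-1→4*; -4=-1→1
ply 2, O at 4 | -1=-1→3; -4=+1→0*
ply 3: 0 is terminal -1 (X); from 5 depth 8
suppose X passes — search the same position with O to move:
pass> ply 1, O at 5 | -1=-1→4*; -4=-1→1
pass> ply 2, X at 4 | -1=-1→3; -4=+1→0*
pass> ply 3: 0 is terminal -1 (O); from 5 depth 8
for X: play -1, pass +1

zugzwang(5, X) = True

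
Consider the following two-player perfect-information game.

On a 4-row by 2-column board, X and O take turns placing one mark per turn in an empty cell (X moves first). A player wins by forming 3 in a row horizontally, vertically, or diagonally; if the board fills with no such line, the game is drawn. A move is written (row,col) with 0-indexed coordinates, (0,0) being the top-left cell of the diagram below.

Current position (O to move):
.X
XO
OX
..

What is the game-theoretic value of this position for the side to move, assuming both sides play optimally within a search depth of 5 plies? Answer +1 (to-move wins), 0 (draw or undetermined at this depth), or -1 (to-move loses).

p1 O@[.X/XO/OX/..]: (0,0)[OX/XO/OX/..]+0* (3,0)[.X/XO/OX/O.]+0 (3,1)[.X/XO/OX/.O]+0
p2 X@[OX/XO/OX/..]: (3,0)[OX/XO/OX/X.]+0* (3,1)[OX/XO/OX/.X]+0
p3 O@[OX/XO/OX/X.]: (3,1)[OX/XO/OX/XO]+0*
p4 X@[OX/XO/OX/XO] terminal +0; root [.X/XO/OX/..] d5

value(.X/XO/OX/.., O) = 0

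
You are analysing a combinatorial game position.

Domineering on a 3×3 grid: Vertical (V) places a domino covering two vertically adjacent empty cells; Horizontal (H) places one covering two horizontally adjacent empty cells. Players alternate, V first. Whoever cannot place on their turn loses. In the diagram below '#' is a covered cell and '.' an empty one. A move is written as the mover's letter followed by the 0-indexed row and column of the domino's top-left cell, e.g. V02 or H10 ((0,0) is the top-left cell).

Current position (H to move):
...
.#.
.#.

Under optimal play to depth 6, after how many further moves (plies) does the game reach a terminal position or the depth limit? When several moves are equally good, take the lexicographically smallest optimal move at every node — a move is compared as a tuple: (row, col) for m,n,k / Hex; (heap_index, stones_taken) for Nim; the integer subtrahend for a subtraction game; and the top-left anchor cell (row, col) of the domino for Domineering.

[.../.#./.#.] H move#1: H00:-1/##./.#./.#.*, H01:-1/.##/.#./.#.
[##./.#./.#.] V move#2: V02:+1/###/.##/.#.*, V10:+1/##./##./##., V12:+1/##./.##/.##
[###/.##/.#.] end (terminal -1, H#3); searched .../.#./.#. to 6

PV length from [.../.#./.#.]: 2 plies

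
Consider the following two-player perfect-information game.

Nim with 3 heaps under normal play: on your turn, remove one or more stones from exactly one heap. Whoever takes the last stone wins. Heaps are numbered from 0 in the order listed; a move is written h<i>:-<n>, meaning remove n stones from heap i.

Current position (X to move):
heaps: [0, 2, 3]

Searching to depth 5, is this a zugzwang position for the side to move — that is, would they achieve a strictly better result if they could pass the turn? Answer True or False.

[(0,2,3)] X move#1: h1:-1:-1/(0,1,3), h1:-2:-1/(0,0,3), h2:-1:+1/(0,2,2)*, h2:-2:-1/(0,2,1), h2:-3:-1/(0,2,0)
[(0,2,2)] O move#2: h1:-1:-1/(0,1,2)*, h1:-2:-1/(0,0,2), h2:-1:-1/(0,2,1), h2:-2:-1/(0,2,0)
[(0,1,2)] X move#3: h1:-1:-1/(0,0,2), h2:-1:+1/(0,1,1)*, h2:-2:-1/(0,1,0)
[(0,1,1)] O move#4: h1:-1:-1/(0,0,1)*, h2:-1:-1/(0,1,0)
[(0,0,1)] X move#5: h2:-1:+1/(0,0,0)*
[(0,0,0)] end (terminal -1, O#6); searched (0,2,3) to 5
pass branch (O moves first from the same position):
  | [(0,2,3)] O move#1: h1:-1:-1/(0,1,3), h1:-2:-1/(0,0,3), h2:-1:+1/(0,2,2)*, h2:-2:-1/(0,2,1), h2:-3:-1/(0,2,0)
  | [(0,2,2)] X move#2: h1:-1:-1/(0,1,2)*, h1:-2:-1/(0,0,2), h2:-1:-1/(0,2,1), h2:-2:-1/(0,2,0)
  | [(0,1,2)] O move#3: h1:-1:-1/(0,0,2), h2:-1:+1/(0,1,1)*, h2:-2:-1/(0,1,0)
  | [(0,1,1)] X move#4: h1:-1:-1/(0,0,1)*, h2:-1:-1/(0,1,0)
  | [(0,0,1)] O move#5: h2:-1:+1/(0,0,0)*
  | [(0,0,0)] end (terminal -1, X#6); searched (0,2,3) to 5
X moving scores +1; X passing scores -1

zugzwang((0,2,3), X) = False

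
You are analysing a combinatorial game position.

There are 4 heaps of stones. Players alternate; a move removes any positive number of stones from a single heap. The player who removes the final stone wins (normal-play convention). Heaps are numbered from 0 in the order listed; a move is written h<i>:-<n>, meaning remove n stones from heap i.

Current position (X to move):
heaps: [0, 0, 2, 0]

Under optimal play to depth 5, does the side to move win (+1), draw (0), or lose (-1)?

value((0,0,2,0), X) = +1

p1 X@[(0,0,2,0)]: h2:-1[(0,0,1,0)]-1 h2:-2[(0,0,0,0)]+1*
p2 O@[(0,0,0,0)] terminal -1; root [(0,0,2,0)] d5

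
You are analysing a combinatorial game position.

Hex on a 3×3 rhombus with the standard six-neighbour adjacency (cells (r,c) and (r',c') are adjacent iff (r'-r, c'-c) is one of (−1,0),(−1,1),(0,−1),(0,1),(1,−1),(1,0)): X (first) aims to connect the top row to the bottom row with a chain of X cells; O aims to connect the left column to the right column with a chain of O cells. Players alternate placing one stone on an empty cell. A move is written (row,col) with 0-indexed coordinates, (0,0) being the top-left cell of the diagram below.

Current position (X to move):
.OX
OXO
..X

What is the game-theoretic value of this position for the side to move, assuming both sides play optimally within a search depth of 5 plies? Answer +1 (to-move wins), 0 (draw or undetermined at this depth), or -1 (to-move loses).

p1 X@[.OX/OXO/..X]: (0,0)[XOX/OXO/..X]+1* (2,0)[.OX/OXO/X.X]+1 (2,1)[.OX/OXO/.XX]+1
p2 O@[XOX/OXO/..X]: (2,0)[XOX/OXO/O.X]-1* (2,1)[XOX/OXO/.OX]-1
p3 X@[XOX/OXO/O.X]: (2,1)[XOX/OXO/OXX]+1*
p4 O@[XOX/OXO/OXX] terminal -1; root [.OX/OXO/..X] d5

value(.OX/OXO/..X, X) = +1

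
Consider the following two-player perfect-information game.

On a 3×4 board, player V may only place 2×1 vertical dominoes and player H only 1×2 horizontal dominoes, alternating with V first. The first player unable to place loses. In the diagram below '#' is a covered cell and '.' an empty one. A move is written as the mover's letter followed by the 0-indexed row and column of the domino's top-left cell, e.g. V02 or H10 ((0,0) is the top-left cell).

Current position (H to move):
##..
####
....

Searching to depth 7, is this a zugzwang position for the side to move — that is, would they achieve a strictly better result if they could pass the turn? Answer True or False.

ply 1, H at ##../####/.... | H02=+1→####/####/....*; H20=+1→##../####/##..; H21=+1→##../####/.##.; H22=+1→##../####/..##
ply 2: ####/####/.... is terminal -1 (V); from ##../####/.... depth 7
if H skipped the turn, V would face:
~ ply 1: ##../####/.... is terminal -1 (V); from ##../####/.... depth 7
compare (H): move=+1 vs pass=+1

zugzwang(##../####/...., H) = False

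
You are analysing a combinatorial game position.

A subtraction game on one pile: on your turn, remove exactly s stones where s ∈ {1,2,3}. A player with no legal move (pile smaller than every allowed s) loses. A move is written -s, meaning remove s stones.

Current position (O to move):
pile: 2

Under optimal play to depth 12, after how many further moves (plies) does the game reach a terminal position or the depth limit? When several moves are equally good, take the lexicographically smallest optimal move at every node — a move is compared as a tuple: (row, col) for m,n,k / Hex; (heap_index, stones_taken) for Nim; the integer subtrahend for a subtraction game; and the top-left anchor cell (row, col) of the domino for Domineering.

PV length from [2]: 1 ply

ply 1, O at 2 | -1=-1→1; -2=+1→0*
ply 2: 0 is terminal -1 (X); from 2 depth 12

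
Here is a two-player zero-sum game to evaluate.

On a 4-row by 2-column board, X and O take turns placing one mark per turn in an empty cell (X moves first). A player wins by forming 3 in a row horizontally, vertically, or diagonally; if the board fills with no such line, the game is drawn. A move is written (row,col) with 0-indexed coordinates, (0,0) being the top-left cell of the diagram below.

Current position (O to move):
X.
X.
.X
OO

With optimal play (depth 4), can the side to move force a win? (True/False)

O winning at [X./X./.X/OO]: False

[X./X./.X/OO] O move#1: (0,1):-1/XO/X./.X/OO, (1,1):-1/X./XO/.X/OO, (2,0):+0/X./X./OX/OO*
[X./X./OX/OO] X move#2: (0,1):+0/XX/X./OX/OO*, (1,1):+0/X./XX/OX/OO
[XX/X./OX/OO] O move#3: (1,1):+0/XX/XO/OX/OO*
[XX/XO/OX/OO] end (terminal +0, X#4); searched X./X./.X/OO to 4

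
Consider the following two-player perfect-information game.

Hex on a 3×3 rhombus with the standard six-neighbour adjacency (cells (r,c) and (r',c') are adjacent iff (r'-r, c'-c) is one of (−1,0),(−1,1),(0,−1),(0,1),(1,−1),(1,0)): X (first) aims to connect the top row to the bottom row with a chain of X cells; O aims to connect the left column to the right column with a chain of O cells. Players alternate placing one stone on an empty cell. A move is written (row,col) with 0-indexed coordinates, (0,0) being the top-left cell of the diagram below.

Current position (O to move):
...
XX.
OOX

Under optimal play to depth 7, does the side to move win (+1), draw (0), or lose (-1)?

ply 1, O at .../XX./OOX | (0,0)=-1→O../XX./OOX; (0,1)=-1→.O./XX./OOX; (0,2)=-1→..O/XX./OOX; (1,2)=+1→.../XXO/OOX*
ply 2: .../XXO/OOX is terminal -1 (X); from .../XX./OOX depth 7

value(.../XX./OOX, O) = +1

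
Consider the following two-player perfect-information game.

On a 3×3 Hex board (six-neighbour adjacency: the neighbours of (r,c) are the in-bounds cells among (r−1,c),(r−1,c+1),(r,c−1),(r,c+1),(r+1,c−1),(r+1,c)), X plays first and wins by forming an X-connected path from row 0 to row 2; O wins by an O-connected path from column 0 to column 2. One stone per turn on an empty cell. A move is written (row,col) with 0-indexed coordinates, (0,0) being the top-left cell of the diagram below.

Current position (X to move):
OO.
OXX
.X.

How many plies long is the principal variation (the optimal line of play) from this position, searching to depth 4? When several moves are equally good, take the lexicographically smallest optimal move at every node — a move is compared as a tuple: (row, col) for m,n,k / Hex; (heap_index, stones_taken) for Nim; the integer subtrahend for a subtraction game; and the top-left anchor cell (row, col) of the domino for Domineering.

ply 1, X at OO./OXX/.X. | (0,2)=+1→OOX/OXX/.X.*; (2,0)=-1→OO./OXX/XX.; (2,2)=-1→OO./OXX/.XX
ply 2: OOX/OXX/.X. is terminal -1 (O); from OO./OXX/.X. depth 4

PV length from [OO./OXX/.X.]: 1 ply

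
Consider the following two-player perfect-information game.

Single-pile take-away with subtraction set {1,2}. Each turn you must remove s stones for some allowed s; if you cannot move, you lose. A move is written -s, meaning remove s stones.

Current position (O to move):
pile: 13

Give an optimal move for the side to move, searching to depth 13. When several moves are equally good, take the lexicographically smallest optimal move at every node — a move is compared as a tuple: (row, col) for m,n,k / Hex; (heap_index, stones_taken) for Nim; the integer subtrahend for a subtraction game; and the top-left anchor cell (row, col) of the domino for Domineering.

O's best at [13]: -1

[13] O move#1: -1:+1/12*, -2:-1/11
[12] X move#2: -1:-1/11*, -2:-1/10
[11] O move#3: -1:-1/10, -2:+1/9*
[9] X move#4: -1:-1/8*, -2:-1/7
[8] O move#5: -1:-1/7, -2:+1/6*
[6] X move#6: -1:-1/5*, -2:-1/4
[5] O move#7: -1:-1/4, -2:+1/3*
[3] X move#8: -1:-1/2*, -2:-1/1
[2] O move#9: -1:-1/1, -2:+1/0*
[0] end (terminal -1, X#10); searched 13 to 13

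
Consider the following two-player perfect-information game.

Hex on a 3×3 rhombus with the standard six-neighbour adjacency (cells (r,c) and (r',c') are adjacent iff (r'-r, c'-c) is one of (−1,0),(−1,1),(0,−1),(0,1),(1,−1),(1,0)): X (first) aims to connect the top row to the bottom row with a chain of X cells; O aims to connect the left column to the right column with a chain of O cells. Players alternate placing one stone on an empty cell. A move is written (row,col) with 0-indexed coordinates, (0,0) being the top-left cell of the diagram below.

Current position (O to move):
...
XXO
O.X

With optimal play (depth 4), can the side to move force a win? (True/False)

ply 1, O at .../XXO/O.X | (0,0)=-1→O../XXO/O.X; (0,1)=-1→.O./XXO/O.X; (0,2)=-1→..O/XXO/O.X; (2,1)=+1→.../XXO/OOX*
ply 2: .../XXO/OOX is terminal -1 (X); from .../XXO/O.X depth 4

O winning at [.../XXO/O.X]: True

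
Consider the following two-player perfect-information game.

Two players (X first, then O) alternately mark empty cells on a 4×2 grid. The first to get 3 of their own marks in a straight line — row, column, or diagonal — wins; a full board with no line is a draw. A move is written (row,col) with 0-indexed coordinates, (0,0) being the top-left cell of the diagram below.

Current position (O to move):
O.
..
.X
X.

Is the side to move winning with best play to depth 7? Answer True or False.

O winning at [O./../.X/X.]: False

ply 1, O at O./../.X/X. | (0,1)=+0→OO/../.X/X.*; (1,0)=+0→O./O./.X/X.; (1,1)=+0→O./.O/.X/X.; (2,0)=+0→O./../OX/X.; (3,1)=+0→O./../.X/XO
ply 2, X at OO/../.X/X. | (1,0)=+0→OO/X./.X/X.*; (1,1)=+0→OO/.X/.X/X.; (2,0)=+0→OO/../XX/X.; (3,1)=+0→OO/../.X/XX
ply 3, O at OO/X./.X/X. | (1,1)=-1→OO/XO/.X/X.; (2,0)=+0→OO/X./OX/X.*; (3,1)=-1→OO/X./.X/XO
ply 4, X at OO/X./OX/X. | (1,1)=+0→OO/XX/OX/X.*; (3,1)=+0→OO/X./OX/XX
ply 5, O at OO/XX/OX/X. | (3,1)=+0→OO/XX/OX/XO*
ply 6: OO/XX/OX/XO is terminal +0 (X); from O./../.X/X. depth 7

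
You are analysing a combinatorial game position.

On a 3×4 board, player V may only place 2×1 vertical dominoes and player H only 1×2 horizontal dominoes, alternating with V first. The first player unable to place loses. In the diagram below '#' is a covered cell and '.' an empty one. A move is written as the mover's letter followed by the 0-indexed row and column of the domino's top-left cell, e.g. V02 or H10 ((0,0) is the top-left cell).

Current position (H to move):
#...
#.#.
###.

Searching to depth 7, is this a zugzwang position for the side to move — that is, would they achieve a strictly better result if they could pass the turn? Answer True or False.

zugzwang(#.../#.#./###., H) = False

[#.../#.#./###.] H move#1: H01:-1/###./#.#./###.*, H02:-1/#.##/#.#./###.
[###./#.#./###.] V move#2: V03:+1/####/#.##/###.*, V13:+1/###./#.##/####
[####/#.##/###.] end (terminal -1, H#3); searched #.../#.#./###. to 7
suppose H passes — search the same position with V to move:
pass> [#.../#.#./###.] V move#1: V01:+1/##../###./###.*, V03:-1/#..#/#.##/###., V13:-1/#.../#.##/####
pass> [##../###./###.] H move#2: H02:-1/####/###./###.*
pass> [####/###./###.] V move#3: V13:+1/####/####/####*
pass> [####/####/####] end (terminal -1, H#4); searched #.../#.#./###. to 7
for H: play -1, pass -1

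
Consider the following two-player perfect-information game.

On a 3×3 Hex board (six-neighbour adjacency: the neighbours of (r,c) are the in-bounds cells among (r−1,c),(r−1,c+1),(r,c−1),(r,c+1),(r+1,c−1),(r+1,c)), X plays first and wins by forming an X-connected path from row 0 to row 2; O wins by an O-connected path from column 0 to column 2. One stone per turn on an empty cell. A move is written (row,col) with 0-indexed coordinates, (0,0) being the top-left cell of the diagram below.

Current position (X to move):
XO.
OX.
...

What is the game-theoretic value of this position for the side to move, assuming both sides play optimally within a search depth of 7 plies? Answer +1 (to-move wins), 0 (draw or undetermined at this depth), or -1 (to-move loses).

p1 X@[XO./OX./...]: (0,2)[XOX/OX./...]+1* (1,2)[XO./OXX/...]-1 (2,0)[XO./OX./X..]-1 (2,1)[XO./OX./.X.]-1 (2,2)[XO./OX./..X]-1
p2 O@[XOX/OX./...]: (1,2)[XOX/OXO/...]-1* (2,0)[XOX/OX./O..]-1 (2,1)[XOX/OX./.O.]-1 (2,2)[XOX/OX./..O]-1
p3 X@[XOX/OXO/...]: (2,0)[XOX/OXO/X..]+1* (2,1)[XOX/OXO/.X.]+1 (2,2)[XOX/OXO/..X]+1
p4 O@[XOX/OXO/X..] terminal -1; root [XO./OX./...] d7

value(XO./OX./..., X) = +1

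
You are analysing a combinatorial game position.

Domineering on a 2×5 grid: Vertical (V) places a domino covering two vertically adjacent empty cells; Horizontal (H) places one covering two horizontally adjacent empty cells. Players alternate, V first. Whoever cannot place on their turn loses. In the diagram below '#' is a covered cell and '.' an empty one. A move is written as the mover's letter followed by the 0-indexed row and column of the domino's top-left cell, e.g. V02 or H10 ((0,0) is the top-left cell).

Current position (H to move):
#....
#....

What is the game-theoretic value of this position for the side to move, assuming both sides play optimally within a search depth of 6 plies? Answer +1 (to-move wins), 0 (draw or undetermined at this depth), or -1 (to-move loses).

value(#..../#...., H) = +1

[#..../#....] H move#1: H01:-1/###../#...., H02:+1/#.##./#....*, H03:-1/#..##/#...., H11:-1/#..../###.., H12:+1/#..../#.##., H13:-1/#..../#..##
[#.##./#....] V move#2: V01:-1/####./##...*, V04:-1/#.###/#...#
[####./##...] H move#3: H12:-1/####./####., H13:+1/####./##.##*
[####./##.##] end (terminal -1, V#4); searched #..../#.... to 6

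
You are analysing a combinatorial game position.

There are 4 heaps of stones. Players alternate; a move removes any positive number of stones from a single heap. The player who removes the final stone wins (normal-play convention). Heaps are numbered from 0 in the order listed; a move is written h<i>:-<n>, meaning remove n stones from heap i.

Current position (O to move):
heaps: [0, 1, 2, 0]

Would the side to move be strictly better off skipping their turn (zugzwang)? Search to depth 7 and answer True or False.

zugzwang((0,1,2,0), O) = False

p1 O@[(0,1,2,0)]: h1:-1[(0,0,2,0)]-1 h2:-1[(0,1,1,0)]+1* h2:-2[(0,1,0,0)]-1
p2 X@[(0,1,1,0)]: h1:-1[(0,0,1,0)]-1* h2:-1[(0,1,0,0)]-1
p3 O@[(0,0,1,0)]: h2:-1[(0,0,0,0)]+1*
p4 X@[(0,0,0,0)] terminal -1; root [(0,1,2,0)] d7
suppose O passes — search the same position with X to move:
pass> p1 X@[(0,1,2,0)]: h1:-1[(0,0,2,0)]-1 h2:-1[(0,1,1,0)]+1* h2:-2[(0,1,0,0)]-1
pass> p2 O@[(0,1,1,0)]: h1:-1[(0,0,1,0)]-1* h2:-1[(0,1,0,0)]-1
pass> p3 X@[(0,0,1,0)]: h2:-1[(0,0,0,0)]+1*
pass> p4 O@[(0,0,0,0)] terminal -1; root [(0,1,2,0)] d7
for O: play +1, pass -1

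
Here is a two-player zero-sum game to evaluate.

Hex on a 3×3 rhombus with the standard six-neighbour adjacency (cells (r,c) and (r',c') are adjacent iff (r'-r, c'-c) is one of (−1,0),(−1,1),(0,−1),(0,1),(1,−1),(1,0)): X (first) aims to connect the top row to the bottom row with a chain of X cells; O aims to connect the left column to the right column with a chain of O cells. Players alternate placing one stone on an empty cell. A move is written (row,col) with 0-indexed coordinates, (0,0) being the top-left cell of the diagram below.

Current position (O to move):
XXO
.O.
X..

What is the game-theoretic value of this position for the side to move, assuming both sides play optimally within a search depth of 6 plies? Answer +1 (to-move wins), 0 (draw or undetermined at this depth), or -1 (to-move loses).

value(XXO/.O./X.., O) = +1

p1 O@[XXO/.O./X..]: (1,0)[XXO/OO./X..]+1* (1,2)[XXO/.OO/X..]-1 (2,1)[XXO/.O./XO.]-1 (2,2)[XXO/.O./X.O]-1
p2 X@[XXO/OO./X..] terminal -1; root [XXO/.O./X..] d6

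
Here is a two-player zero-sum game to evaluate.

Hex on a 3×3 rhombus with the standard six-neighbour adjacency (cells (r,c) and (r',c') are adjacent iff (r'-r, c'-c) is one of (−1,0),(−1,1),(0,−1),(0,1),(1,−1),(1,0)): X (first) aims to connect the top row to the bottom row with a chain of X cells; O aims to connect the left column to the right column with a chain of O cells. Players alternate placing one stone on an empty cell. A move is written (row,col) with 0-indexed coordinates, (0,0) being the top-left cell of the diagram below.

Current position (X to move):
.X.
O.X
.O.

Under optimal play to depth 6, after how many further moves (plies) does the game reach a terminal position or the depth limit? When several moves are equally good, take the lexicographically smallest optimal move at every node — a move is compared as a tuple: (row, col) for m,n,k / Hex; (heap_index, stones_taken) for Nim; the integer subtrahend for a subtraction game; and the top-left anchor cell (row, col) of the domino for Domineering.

[.X./O.X/.O.] X move#1: (0,0):-1/XX./O.X/.O., (0,2):-1/.XX/O.X/.O., (1,1):+1/.X./OXX/.O.*, (2,0):-1/.X./O.X/XO., (2,2):+1/.X./O.X/.OX
[.X./OXX/.O.] O move#2: (0,0):-1/OX./OXX/.O.*, (0,2):-1/.XO/OXX/.O., (2,0):-1/.X./OXX/OO., (2,2):-1/.X./OXX/.OO
[OX./OXX/.O.] X move#3: (0,2):+1/OXX/OXX/.O.*, (2,0):+1/OX./OXX/XO., (2,2):+1/OX./OXX/.OX
[OXX/OXX/.O.] O move#4: (2,0):-1/OXX/OXX/OO.*, (2,2):-1/OXX/OXX/.OO
[OXX/OXX/OO.] X move#5: (2,2):+1/OXX/OXX/OOX*
[OXX/OXX/OOX] end (terminal -1, O#6); searched .X./O.X/.O. to 6

PV length from [.X./O.X/.O.]: 5 plies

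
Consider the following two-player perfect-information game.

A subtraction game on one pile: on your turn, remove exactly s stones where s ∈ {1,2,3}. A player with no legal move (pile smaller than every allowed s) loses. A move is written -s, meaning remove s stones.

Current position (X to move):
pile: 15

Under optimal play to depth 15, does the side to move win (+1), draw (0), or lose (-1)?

value(15, X) = +1

[15] X move#1: -1:-1/14, -2:-1/13, -3:+1/12*
[12] O move#2: -1:-1/11*, -2:-1/10, -3:-1/9
[11] X move#3: -1:-1/10, -2:-1/9, -3:+1/8*
[8] O move#4: -1:-1/7*, -2:-1/6, -3:-1/5
[7] X move#5: -1:-1/6, -2:-1/5, -3:+1/4*
[4] O move#6: -1:-1/3*, -2:-1/2, -3:-1/1
[3] X move#7: -1:-1/2, -2:-1/1, -3:+1/0*
[0] end (terminal -1, O#8); searched 15 to 15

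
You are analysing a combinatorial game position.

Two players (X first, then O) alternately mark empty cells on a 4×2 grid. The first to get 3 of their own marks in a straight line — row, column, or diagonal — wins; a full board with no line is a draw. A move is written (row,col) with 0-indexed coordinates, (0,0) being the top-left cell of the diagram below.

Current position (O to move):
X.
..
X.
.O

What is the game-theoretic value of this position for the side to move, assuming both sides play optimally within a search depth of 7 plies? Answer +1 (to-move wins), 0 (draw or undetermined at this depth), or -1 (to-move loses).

value(X./../X./.O, O) = 0

p1 O@[X./../X./.O]: (0,1)[XO/../X./.O]-1 (1,0)[X./O./X./.O]+0* (1,1)[X./.O/X./.O]-1 (2,1)[X./../XO/.O]-1 (3,0)[X./../X./OO]-1
p2 X@[X./O./X./.O]: (0,1)[XX/O./X./.O]+0* (1,1)[X./OX/X./.O]+0 (2,1)[X./O./XX/.O]+0 (3,0)[X./O./X./XO]+0
p3 O@[XX/O./X./.O]: (1,1)[XX/OO/X./.O]+0* (2,1)[XX/O./XO/.O]+0 (3,0)[XX/O./X./OO]+0
p4 X@[XX/OO/X./.O]: (2,1)[XX/OO/XX/.O]+0* (3,0)[XX/OO/X./XO]-1
p5 O@[XX/OO/XX/.O]: (3,0)[XX/OO/XX/OO]+0*
p6 X@[XX/OO/XX/OO] terminal +0; root [X./../X./.O] d7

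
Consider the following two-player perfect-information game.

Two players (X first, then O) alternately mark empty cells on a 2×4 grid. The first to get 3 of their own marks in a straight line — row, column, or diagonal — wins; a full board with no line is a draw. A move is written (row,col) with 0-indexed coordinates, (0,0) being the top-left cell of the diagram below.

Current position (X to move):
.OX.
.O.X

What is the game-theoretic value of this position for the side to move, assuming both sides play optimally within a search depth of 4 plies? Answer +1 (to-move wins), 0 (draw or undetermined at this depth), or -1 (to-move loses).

value(.OX./.O.X, X) = 0

[.OX./.O.X] X move#1: (0,0):+0/XOX./.O.X*, (0,3):+0/.OXX/.O.X, (1,0):+0/.OX./XO.X, (1,2):+0/.OX./.OXX
[XOX./.O.X] O move#2: (0,3):+0/XOXO/.O.X*, (1,0):+0/XOX./OO.X, (1,2):+0/XOX./.OOX
[XOXO/.O.X] X move#3: (1,0):+0/XOXO/XO.X*, (1,2):+0/XOXO/.OXX
[XOXO/XO.X] O move#4: (1,2):+0/XOXO/XOOX*
[XOXO/XOOX] end (terminal +0, X#5); searched .OX./.O.X to 4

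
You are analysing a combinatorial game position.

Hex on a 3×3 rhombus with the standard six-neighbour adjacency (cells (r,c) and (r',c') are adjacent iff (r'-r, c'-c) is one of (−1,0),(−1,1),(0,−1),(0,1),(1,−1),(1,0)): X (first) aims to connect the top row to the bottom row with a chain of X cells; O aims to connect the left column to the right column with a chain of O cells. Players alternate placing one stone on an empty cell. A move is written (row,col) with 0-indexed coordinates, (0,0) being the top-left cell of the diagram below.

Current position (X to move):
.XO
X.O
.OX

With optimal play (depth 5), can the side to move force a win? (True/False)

X winning at [.XO/X.O/.OX]: True

ply 1, X at .XO/X.O/.OX | (0,0)=-1→XXO/X.O/.OX; (1,1)=-1→.XO/XXO/.OX; (2,0)=+1→.XO/X.O/XOX*
ply 2: .XO/X.O/XOX is terminal -1 (O); from .XO/X.O/.OX depth 5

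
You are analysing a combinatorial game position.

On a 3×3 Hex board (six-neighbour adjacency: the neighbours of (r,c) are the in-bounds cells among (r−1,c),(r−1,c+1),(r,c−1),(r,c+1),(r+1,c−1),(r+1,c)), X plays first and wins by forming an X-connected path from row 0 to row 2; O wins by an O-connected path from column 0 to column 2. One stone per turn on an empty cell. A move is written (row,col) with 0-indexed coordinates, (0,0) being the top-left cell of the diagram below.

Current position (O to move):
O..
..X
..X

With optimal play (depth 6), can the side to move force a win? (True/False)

O winning at [O../..X/..X]: True

p1 O@[O../..X/..X]: (0,1)[OO./..X/..X]-1 (0,2)[O.O/..X/..X]+1* (1,0)[O../O.X/..X]-1 (1,1)[O../.OX/..X]-1 (2,0)[O../..X/O.X]-1 (2,1)[O../..X/.OX]-1
p2 X@[O.O/..X/..X]: (0,1)[OXO/..X/..X]-1* (1,0)[O.O/X.X/..X]-1 (1,1)[O.O/.XX/..X]-1 (2,0)[O.O/..X/X.X]-1 (2,1)[O.O/..X/.XX]-1
p3 O@[OXO/..X/..X]: (1,0)[OXO/O.X/..X]-1 (1,1)[OXO/.OX/..X]+1* (2,0)[OXO/..X/O.X]-1 (2,1)[OXO/..X/.OX]-1
p4 X@[OXO/.OX/..X]: (1,0)[OXO/XOX/..X]-1* (2,0)[OXO/.OX/X.X]-1 (2,1)[OXO/.OX/.XX]-1
p5 O@[OXO/XOX/..X]: (2,0)[OXO/XOX/O.X]+1* (2,1)[OXO/XOX/.OX]-1
p6 X@[OXO/XOX/O.X] terminal -1; root [O../..X/..X] d6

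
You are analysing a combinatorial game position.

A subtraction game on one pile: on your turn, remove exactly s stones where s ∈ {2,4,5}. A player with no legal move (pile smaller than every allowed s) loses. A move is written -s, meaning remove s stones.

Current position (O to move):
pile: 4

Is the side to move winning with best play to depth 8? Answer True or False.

p1 O@[4]: -2[2]-1 -4[0]+1*
p2 X@[0] terminal -1; root [4] d8

O winning at [4]: True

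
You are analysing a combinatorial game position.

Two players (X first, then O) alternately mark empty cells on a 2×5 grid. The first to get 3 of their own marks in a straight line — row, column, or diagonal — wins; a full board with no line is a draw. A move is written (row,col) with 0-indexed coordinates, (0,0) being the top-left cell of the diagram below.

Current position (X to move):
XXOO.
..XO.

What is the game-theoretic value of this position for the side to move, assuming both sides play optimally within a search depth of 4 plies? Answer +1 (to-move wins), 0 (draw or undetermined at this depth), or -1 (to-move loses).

p1 X@[XXOO./..XO.]: (0,4)[XXOOX/..XO.]+0* (1,0)[XXOO./X.XO.]-1 (1,1)[XXOO./.XXO.]-1 (1,4)[XXOO./..XOX]-1
p2 O@[XXOOX/..XO.]: (1,0)[XXOOX/O.XO.]+0* (1,1)[XXOOX/.OXO.]+0 (1,4)[XXOOX/..XOO]+0
p3 X@[XXOOX/O.XO.]: (1,1)[XXOOX/OXXO.]+0* (1,4)[XXOOX/O.XOX]+0
p4 O@[XXOOX/OXXO.]: (1,4)[XXOOX/OXXOO]+0*
p5 X@[XXOOX/OXXOO] terminal +0; root [XXOO./..XO.] d4

value(XXOO./..XO., X) = 0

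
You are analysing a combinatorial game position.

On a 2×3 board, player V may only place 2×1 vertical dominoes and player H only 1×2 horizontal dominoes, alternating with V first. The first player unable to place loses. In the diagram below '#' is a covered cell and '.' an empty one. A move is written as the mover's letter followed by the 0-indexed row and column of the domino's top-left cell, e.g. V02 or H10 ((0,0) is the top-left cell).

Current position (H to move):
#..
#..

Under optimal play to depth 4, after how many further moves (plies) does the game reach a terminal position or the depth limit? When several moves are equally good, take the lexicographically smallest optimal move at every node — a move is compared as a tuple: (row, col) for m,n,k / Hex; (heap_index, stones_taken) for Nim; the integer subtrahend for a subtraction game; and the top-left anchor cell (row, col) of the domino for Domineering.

PV length from [#../#..]: 1 ply

p1 H@[#../#..]: H01[###/#..]+1* H11[#../###]+1
p2 V@[###/#..] terminal -1; root [#../#..] d4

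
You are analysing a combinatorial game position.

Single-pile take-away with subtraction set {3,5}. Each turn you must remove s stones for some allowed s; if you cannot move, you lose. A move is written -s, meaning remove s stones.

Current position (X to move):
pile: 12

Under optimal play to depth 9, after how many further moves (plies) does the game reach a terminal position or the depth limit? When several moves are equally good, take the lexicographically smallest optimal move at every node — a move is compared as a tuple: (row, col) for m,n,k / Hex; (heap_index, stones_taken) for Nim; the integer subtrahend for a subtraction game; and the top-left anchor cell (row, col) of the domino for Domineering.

PV length from [12]: 3 plies

ply 1, X at 12 | -3=+1→9*; -5=-1→7
ply 2, O at 9 | -3=-1→6*; -5=-1→4
ply 3, X at 6 | -3=-1→3; -5=+1→1*
ply 4: 1 is terminal -1 (O); from 12 depth 9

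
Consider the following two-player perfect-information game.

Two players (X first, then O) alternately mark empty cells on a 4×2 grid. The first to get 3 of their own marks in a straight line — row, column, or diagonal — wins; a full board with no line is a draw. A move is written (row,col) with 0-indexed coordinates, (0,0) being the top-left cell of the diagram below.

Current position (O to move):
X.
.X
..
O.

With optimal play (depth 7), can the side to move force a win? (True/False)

p1 O@[X./.X/../O.]: (0,1)[XO/.X/../O.]+0* (1,0)[X./OX/../O.]+0 (2,0)[X./.X/O./O.]+0 (2,1)[X./.X/.O/O.]+0 (3,1)[X./.X/../OO]+0
p2 X@[XO/.X/../O.]: (1,0)[XO/XX/../O.]+0* (2,0)[XO/.X/X./O.]+0 (2,1)[XO/.X/.X/O.]+0 (3,1)[XO/.X/../OX]+0
p3 O@[XO/XX/../O.]: (2,0)[XO/XX/O./O.]+0* (2,1)[XO/XX/.O/O.]-1 (3,1)[XO/XX/../OO]-1
p4 X@[XO/XX/O./O.]: (2,1)[XO/XX/OX/O.]+0* (3,1)[XO/XX/O./OX]+0
p5 O@[XO/XX/OX/O.]: (3,1)[XO/XX/OX/OO]+0*
p6 X@[XO/XX/OX/OO] terminal +0; root [X./.X/../O.] d7

O winning at [X./.X/../O.]: False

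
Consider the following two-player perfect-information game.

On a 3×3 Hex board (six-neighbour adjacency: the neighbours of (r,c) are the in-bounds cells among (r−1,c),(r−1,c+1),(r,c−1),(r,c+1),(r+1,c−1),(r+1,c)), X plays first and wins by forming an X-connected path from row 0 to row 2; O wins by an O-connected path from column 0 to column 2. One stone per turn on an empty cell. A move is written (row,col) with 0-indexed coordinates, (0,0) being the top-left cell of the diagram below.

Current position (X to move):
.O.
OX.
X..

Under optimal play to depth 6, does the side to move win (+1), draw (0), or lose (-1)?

value(.O./OX./X.., X) = +1

[.O./OX./X..] X move#1: (0,0):-1/XO./OX./X.., (0,2):+1/.OX/OX./X..*, (1,2):-1/.O./OXX/X.., (2,1):-1/.O./OX./XX., (2,2):-1/.O./OX./X.X
[.OX/OX./X..] end (terminal -1, O#2); searched .O./OX./X.. to 6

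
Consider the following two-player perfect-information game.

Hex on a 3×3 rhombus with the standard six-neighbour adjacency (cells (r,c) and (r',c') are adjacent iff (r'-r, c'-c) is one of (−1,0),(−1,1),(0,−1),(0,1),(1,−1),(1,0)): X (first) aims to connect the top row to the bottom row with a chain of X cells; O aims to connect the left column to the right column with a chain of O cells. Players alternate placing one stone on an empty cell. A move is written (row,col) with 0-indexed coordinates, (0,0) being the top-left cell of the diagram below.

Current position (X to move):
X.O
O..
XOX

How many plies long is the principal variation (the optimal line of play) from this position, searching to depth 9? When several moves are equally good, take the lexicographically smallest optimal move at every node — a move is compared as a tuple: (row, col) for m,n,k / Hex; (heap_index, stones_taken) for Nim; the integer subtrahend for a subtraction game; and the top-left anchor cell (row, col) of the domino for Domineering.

PV length from [X.O/O../XOX]: 2 plies

p1 X@[X.O/O../XOX]: (0,1)[XXO/O../XOX]-1* (1,1)[X.O/OX./XOX]-1 (1,2)[X.O/O.X/XOX]-1
p2 O@[XXO/O../XOX]: (1,1)[XXO/OO./XOX]+1* (1,2)[XXO/O.O/XOX]-1
p3 X@[XXO/OO./XOX] terminal -1; root [X.O/O../XOX] d9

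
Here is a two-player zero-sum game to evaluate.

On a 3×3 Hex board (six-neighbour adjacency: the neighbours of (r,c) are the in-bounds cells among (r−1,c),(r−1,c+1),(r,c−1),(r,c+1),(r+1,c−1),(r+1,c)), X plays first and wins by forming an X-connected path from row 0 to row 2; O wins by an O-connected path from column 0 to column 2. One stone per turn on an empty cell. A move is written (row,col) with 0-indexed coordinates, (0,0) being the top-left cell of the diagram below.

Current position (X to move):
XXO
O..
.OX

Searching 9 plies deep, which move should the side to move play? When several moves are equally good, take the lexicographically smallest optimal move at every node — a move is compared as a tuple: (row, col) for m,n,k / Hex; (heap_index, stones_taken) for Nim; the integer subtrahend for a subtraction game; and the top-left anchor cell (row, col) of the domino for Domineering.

ply 1, X at XXO/O../.OX | (1,1)=+1→XXO/OX./.OX*; (1,2)=-1→XXO/O.X/.OX; (2,0)=-1→XXO/O../XOX
ply 2, O at XXO/OX./.OX | (1,2)=-1→XXO/OXO/.OX*; (2,0)=-1→XXO/OX./OOX
ply 3, X at XXO/OXO/.OX | (2,0)=+1→XXO/OXO/XOX*
ply 4: XXO/OXO/XOX is terminal -1 (O); from XXO/O../.OX depth 9

X's best at [XXO/O../.OX]: (1,1)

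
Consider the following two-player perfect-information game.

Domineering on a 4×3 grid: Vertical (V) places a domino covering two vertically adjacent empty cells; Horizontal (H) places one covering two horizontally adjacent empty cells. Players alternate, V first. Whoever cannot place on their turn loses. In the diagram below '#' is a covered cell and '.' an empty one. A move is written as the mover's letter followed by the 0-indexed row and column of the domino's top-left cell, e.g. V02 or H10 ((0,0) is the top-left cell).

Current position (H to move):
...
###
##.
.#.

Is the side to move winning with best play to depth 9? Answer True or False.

[.../###/##./.#.] H move#1: H00:-1/##./###/##./.#.*, H01:-1/.##/###/##./.#.
[##./###/##./.#.] V move#2: V22:+1/##./###/###/.##*
[##./###/###/.##] end (terminal -1, H#3); searched .../###/##./.#. to 9

H winning at [.../###/##./.#.]: False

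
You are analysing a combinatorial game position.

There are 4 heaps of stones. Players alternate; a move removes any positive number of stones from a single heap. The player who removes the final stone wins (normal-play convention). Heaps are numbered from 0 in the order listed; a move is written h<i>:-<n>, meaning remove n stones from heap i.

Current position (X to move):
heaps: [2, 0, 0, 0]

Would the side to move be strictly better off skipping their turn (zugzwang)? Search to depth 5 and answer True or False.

p1 X@[(2,0,0,0)]: h0:-1[(1,0,0,0)]-1 h0:-2[(0,0,0,0)]+1*
p2 O@[(0,0,0,0)] terminal -1; root [(2,0,0,0)] d5
if X skipped the turn, O would face:
~ p1 O@[(2,0,0,0)]: h0:-1[(1,0,0,0)]-1 h0:-2[(0,0,0,0)]+1*
~ p2 X@[(0,0,0,0)] terminal -1; root [(2,0,0,0)] d5
compare (X): move=+1 vs pass=-1

zugzwang((2,0,0,0), X) = False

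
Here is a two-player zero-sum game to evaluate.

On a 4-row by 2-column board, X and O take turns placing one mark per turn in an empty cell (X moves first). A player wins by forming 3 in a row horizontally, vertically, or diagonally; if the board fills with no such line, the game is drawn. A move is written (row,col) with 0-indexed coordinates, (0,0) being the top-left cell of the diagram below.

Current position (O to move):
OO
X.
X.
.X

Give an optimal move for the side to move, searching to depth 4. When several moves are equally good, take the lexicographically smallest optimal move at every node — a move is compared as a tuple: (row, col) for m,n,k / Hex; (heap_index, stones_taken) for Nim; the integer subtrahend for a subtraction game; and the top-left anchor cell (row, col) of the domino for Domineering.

O's best at [OO/X./X./.X]: (3,0)

[OO/X./X./.X] O move#1: (1,1):-1/OO/XO/X./.X, (2,1):-1/OO/X./XO/.X, (3,0):+0/OO/X./X./OX*
[OO/X./X./OX] X move#2: (1,1):+0/OO/XX/X./OX*, (2,1):+0/OO/X./XX/OX
[OO/XX/X./OX] O move#3: (2,1):+0/OO/XX/XO/OX*
[OO/XX/XO/OX] end (terminal +0, X#4); searched OO/X./X./.X to 4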